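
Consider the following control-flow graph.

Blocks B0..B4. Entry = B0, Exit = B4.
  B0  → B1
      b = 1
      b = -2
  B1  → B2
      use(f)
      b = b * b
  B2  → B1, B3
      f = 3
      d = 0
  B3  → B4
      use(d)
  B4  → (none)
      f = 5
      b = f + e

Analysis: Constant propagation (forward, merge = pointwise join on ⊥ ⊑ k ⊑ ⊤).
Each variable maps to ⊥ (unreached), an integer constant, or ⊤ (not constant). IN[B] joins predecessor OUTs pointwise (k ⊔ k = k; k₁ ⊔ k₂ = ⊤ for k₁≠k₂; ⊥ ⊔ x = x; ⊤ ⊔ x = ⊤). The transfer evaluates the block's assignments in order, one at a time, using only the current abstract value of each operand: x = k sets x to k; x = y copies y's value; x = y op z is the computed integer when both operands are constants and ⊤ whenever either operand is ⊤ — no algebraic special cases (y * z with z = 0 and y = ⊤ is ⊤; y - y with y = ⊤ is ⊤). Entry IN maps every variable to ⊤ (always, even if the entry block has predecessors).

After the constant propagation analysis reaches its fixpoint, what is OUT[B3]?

Fixpoint table:
  B0:   IN=(all ⊤)   OUT={b:-2; rest ⊤}
  B1:   IN=(all ⊤)   OUT=(all ⊤)
  B2:   IN=(all ⊤)   OUT={d:0, f:3; rest ⊤}
  B3:   IN={d:0, f:3; rest ⊤}   OUT={d:0, f:3; rest ⊤}
  B4:   IN={d:0, f:3; rest ⊤}   OUT={d:0, f:5; rest ⊤}

Merge at B3: IN[B3] = OUT[B2] = {a: ⊤, b: ⊤, c: ⊤, d: 0, e: ⊤, f: 3}
Applying B3's transfer function to that IN value gives OUT[B3] (row B3 above).

Answer: {a: ⊤, b: ⊤, c: ⊤, d: 0, e: ⊤, f: 3}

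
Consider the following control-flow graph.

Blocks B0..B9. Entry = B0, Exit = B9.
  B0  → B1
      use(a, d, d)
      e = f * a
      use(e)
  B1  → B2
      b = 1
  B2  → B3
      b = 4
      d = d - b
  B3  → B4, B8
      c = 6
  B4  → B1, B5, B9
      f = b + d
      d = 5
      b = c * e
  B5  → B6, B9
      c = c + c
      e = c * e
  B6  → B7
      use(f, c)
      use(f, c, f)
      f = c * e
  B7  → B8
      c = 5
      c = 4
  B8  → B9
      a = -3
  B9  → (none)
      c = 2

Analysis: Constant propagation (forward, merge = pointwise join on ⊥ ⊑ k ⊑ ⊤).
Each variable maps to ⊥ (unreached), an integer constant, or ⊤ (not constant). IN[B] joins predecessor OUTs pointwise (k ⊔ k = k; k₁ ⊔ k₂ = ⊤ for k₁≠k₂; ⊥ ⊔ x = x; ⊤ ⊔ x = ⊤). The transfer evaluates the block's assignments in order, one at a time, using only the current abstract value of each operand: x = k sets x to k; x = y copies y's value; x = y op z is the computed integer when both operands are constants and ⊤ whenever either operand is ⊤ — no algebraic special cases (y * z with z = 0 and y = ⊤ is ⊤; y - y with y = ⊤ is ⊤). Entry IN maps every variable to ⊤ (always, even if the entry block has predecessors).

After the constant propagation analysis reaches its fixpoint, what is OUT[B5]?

Answer: {a: ⊤, b: ⊤, c: 12, d: 5, e: ⊤, f: ⊤}

Working:
Per-block solution:
  B0:  IN=(all ⊤)  OUT=(all ⊤)
  B1:  IN=(all ⊤)  OUT={b:1; rest ⊤}
  B2:  IN={b:1; rest ⊤}  OUT={b:4; rest ⊤}
  B3:  IN={b:4; rest ⊤}  OUT={b:4, c:6; rest ⊤}
  B4:  IN={b:4, c:6; rest ⊤}  OUT={c:6, d:5; rest ⊤}
  B5:  IN={c:6, d:5; rest ⊤}  OUT={c:12, d:5; rest ⊤}
  B6:  IN={c:12, d:5; rest ⊤}  OUT={c:12, d:5; rest ⊤}
  B7:  IN={c:12, d:5; rest ⊤}  OUT={c:4, d:5; rest ⊤}
  B8:  IN=(all ⊤)  OUT={a:-3; rest ⊤}
  B9:  IN=(all ⊤)  OUT={c:2; rest ⊤}

Merge at B5: IN[B5] = OUT[B4] = {a: ⊤, b: ⊤, c: 6, d: 5, e: ⊤, f: ⊤}
Applying B5's transfer function to that IN value gives OUT[B5] (row B5 above).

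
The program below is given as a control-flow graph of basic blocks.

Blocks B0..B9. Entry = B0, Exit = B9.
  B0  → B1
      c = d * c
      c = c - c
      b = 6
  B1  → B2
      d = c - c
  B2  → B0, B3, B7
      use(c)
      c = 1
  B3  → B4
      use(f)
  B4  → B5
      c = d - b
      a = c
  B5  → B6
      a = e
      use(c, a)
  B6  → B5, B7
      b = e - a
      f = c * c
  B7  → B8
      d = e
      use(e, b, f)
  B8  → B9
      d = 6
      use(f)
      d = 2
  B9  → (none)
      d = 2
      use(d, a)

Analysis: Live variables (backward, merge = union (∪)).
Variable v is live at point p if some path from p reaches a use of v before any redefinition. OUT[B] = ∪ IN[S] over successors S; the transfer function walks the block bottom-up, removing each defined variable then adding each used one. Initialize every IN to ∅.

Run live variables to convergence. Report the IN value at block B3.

Answer: {b, d, e, f}

Derivation:
Converged values:
  B0:  IN={a, c, d, e, f}  OUT={a, b, c, e, f}
  B1:  IN={a, b, c, e, f}  OUT={a, b, c, d, e, f}
  B2:  IN={a, b, c, d, e, f}  OUT={a, b, c, d, e, f}
  B3:  IN={b, d, e, f}  OUT={b, d, e}
  B4:  IN={b, d, e}  OUT={c, e}
  B5:  IN={c, e}  OUT={a, c, e}
  B6:  IN={a, c, e}  OUT={a, b, c, e, f}
  B7:  IN={a, b, e, f}  OUT={a, f}
  B8:  IN={a, f}  OUT={a}
  B9:  IN={a}  OUT={}

Merge at B3: OUT[B3] = IN[B4] = {b, d, e}
Applying B3's transfer function to that OUT value gives IN[B3] (row B3 above).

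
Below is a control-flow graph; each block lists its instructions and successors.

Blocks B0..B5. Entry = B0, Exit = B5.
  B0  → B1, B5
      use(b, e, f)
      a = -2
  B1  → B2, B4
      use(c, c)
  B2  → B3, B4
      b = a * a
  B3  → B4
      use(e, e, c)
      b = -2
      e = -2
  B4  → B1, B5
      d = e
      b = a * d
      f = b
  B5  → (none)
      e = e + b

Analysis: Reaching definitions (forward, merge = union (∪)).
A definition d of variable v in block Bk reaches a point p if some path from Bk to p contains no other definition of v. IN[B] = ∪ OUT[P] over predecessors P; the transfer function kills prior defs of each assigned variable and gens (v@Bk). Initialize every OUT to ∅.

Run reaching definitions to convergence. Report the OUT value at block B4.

Answer: {a@B0, b@B4, d@B4, e@B3, f@B4}

Trace:
Per-block solution:
  B0:  IN={}  OUT={a@B0}
  B1:  IN={a@B0, b@B4, d@B4, e@B3, f@B4}  OUT={a@B0, b@B4, d@B4, e@B3, f@B4}
  B2:  IN={a@B0, b@B4, d@B4, e@B3, f@B4}  OUT={a@B0, b@B2, d@B4, e@B3, f@B4}
  B3:  IN={a@B0, b@B2, d@B4, e@B3, f@B4}  OUT={a@B0, b@B3, d@B4, e@B3, f@B4}
  B4:  IN={a@B0, b@B2, b@B3, b@B4, d@B4, e@B3, f@B4}  OUT={a@B0, b@B4, d@B4, e@B3, f@B4}
  B5:  IN={a@B0, b@B4, d@B4, e@B3, f@B4}  OUT={a@B0, b@B4, d@B4, e@B5, f@B4}

Merge at B4: IN[B4] = OUT[B1] ⊔ OUT[B2] ⊔ OUT[B3] = {a@B0, b@B2, b@B3, b@B4, d@B4, e@B3, f@B4}
Applying B4's transfer function to that IN value gives OUT[B4] (row B4 above).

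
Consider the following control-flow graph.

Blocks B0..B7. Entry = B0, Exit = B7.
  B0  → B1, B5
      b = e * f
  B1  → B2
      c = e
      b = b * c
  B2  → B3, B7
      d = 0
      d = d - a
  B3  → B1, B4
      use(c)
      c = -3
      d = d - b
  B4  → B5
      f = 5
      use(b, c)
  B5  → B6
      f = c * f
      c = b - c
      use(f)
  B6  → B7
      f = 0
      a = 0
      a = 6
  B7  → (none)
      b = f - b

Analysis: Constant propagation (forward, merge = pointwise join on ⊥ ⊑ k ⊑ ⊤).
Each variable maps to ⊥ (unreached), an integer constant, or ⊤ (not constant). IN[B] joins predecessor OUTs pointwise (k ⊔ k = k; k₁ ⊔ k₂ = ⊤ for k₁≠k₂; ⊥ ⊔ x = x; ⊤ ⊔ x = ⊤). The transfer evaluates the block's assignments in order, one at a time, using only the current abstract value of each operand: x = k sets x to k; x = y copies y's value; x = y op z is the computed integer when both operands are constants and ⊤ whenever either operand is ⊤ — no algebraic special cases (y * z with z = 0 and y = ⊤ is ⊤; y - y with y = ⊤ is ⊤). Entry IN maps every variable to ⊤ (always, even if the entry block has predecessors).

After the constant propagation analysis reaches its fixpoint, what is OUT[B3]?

Answer: {a: ⊤, b: ⊤, c: -3, d: ⊤, e: ⊤, f: ⊤}

Trace:
Fixpoint table:
  B0:  IN=(all ⊤)  OUT=(all ⊤)
  B1:  IN=(all ⊤)  OUT=(all ⊤)
  B2:  IN=(all ⊤)  OUT=(all ⊤)
  B3:  IN=(all ⊤)  OUT={c:-3; rest ⊤}
  B4:  IN={c:-3; rest ⊤}  OUT={c:-3, f:5; rest ⊤}
  B5:  IN=(all ⊤)  OUT=(all ⊤)
  B6:  IN=(all ⊤)  OUT={a:6, f:0; rest ⊤}
  B7:  IN=(all ⊤)  OUT=(all ⊤)

Merge at B3: IN[B3] = OUT[B2] = {a: ⊤, b: ⊤, c: ⊤, d: ⊤, e: ⊤, f: ⊤}
Applying B3's transfer function to that IN value gives OUT[B3] (row B3 above).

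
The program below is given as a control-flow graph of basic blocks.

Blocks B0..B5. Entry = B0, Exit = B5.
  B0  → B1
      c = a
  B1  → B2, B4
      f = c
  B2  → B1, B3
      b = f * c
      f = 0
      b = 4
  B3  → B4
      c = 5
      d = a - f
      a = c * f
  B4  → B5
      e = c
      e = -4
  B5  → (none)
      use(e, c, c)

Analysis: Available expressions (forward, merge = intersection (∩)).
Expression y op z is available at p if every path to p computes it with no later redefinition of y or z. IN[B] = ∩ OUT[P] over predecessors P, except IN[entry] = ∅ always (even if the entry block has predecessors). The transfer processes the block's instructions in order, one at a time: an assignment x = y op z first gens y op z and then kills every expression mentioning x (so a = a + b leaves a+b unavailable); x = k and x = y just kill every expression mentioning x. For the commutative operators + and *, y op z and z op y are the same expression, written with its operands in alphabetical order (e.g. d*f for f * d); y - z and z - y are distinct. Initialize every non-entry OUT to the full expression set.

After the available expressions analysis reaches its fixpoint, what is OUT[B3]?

Answer: {c*f}

Derivation:
Converged values:
  B0:  IN={}  OUT={}
  B1:  IN={}  OUT={}
  B2:  IN={}  OUT={}
  B3:  IN={}  OUT={c*f}
  B4:  IN={}  OUT={}
  B5:  IN={}  OUT={}

Merge at B3: IN[B3] = OUT[B2] = {}
Applying B3's transfer function to that IN value gives OUT[B3] (row B3 above).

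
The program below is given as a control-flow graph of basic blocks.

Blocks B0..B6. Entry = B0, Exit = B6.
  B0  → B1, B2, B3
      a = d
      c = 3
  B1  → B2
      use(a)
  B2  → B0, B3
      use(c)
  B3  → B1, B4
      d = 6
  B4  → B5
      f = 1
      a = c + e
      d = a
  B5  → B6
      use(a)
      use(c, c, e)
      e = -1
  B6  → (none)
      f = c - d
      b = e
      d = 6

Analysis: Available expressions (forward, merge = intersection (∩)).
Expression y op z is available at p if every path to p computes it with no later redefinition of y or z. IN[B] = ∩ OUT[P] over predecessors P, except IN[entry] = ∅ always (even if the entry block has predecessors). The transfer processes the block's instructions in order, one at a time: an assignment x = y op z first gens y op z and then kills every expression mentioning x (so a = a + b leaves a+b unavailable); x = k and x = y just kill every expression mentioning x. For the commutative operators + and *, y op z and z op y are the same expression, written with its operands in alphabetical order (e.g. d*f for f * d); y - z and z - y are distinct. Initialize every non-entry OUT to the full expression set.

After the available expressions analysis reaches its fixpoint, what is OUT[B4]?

Per-block solution:
  B0:   IN={}   OUT={}
  B1:   IN={}   OUT={}
  B2:   IN={}   OUT={}
  B3:   IN={}   OUT={}
  B4:   IN={}   OUT={c+e}
  B5:   IN={c+e}   OUT={}
  B6:   IN={}   OUT={}

Merge at B4: IN[B4] = OUT[B3] = {}
Applying B4's transfer function to that IN value gives OUT[B4] (row B4 above).

Answer: {c+e}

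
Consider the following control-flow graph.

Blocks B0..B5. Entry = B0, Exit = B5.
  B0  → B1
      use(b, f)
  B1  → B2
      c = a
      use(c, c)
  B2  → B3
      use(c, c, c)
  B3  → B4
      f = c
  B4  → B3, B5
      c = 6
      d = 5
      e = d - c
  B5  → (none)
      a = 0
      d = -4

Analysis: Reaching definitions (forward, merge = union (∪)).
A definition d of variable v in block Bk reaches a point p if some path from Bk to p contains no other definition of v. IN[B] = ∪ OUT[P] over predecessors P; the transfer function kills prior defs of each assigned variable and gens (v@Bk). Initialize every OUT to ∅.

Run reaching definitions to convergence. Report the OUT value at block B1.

Fixpoint table:
  B0:   IN={}   OUT={}
  B1:   IN={}   OUT={c@B1}
  B2:   IN={c@B1}   OUT={c@B1}
  B3:   IN={c@B1, c@B4, d@B4, e@B4, f@B3}   OUT={c@B1, c@B4, d@B4, e@B4, f@B3}
  B4:   IN={c@B1, c@B4, d@B4, e@B4, f@B3}   OUT={c@B4, d@B4, e@B4, f@B3}
  B5:   IN={c@B4, d@B4, e@B4, f@B3}   OUT={a@B5, c@B4, d@B5, e@B4, f@B3}

Merge at B1: IN[B1] = OUT[B0] = {}
Applying B1's transfer function to that IN value gives OUT[B1] (row B1 above).

Answer: {c@B1}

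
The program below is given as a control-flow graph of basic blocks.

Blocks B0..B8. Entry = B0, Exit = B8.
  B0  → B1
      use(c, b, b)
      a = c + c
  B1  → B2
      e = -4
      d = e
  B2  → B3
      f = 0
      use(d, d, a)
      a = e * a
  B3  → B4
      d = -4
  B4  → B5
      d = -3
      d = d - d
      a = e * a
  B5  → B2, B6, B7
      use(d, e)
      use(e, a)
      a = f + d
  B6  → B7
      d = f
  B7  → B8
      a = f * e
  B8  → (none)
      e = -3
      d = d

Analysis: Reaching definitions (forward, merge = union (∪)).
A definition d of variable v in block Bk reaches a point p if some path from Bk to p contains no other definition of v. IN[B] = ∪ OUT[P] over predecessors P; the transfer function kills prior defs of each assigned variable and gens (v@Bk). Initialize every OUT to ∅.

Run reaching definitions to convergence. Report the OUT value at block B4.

Answer: {a@B4, d@B4, e@B1, f@B2}

Trace:
Converged values:
  B0:  IN={}  OUT={a@B0}
  B1:  IN={a@B0}  OUT={a@B0, d@B1, e@B1}
  B2:  IN={a@B0, a@B5, d@B1, d@B4, e@B1, f@B2}  OUT={a@B2, d@B1, d@B4, e@B1, f@B2}
  B3:  IN={a@B2, d@B1, d@B4, e@B1, f@B2}  OUT={a@B2, d@B3, e@B1, f@B2}
  B4:  IN={a@B2, d@B3, e@B1, f@B2}  OUT={a@B4, d@B4, e@B1, f@B2}
  B5:  IN={a@B4, d@B4, e@B1, f@B2}  OUT={a@B5, d@B4, e@B1, f@B2}
  B6:  IN={a@B5, d@B4, e@B1, f@B2}  OUT={a@B5, d@B6, e@B1, f@B2}
  B7:  IN={a@B5, d@B4, d@B6, e@B1, f@B2}  OUT={a@B7, d@B4, d@B6, e@B1, f@B2}
  B8:  IN={a@B7, d@B4, d@B6, e@B1, f@B2}  OUT={a@B7, d@B8, e@B8, f@B2}

Merge at B4: IN[B4] = OUT[B3] = {a@B2, d@B3, e@B1, f@B2}
Applying B4's transfer function to that IN value gives OUT[B4] (row B4 above).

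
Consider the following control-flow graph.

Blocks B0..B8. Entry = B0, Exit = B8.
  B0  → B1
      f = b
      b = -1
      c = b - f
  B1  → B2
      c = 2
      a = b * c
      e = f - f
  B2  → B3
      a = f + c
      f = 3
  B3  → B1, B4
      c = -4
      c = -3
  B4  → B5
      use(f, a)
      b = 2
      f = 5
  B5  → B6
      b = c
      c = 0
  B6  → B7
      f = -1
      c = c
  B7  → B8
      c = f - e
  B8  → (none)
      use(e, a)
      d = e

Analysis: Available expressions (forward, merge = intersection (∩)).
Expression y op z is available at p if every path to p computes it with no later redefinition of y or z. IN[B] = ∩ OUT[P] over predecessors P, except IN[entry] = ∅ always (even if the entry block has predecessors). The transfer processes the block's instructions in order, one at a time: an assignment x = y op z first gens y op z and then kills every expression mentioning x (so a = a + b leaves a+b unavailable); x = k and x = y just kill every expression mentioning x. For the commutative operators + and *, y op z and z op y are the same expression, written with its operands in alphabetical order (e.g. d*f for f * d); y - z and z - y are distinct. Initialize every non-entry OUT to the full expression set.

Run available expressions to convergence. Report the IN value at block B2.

Per-block solution:
  B0: | IN={} | OUT={b-f}
  B1: | IN={} | OUT={b*c, f-f}
  B2: | IN={b*c, f-f} | OUT={b*c}
  B3: | IN={b*c} | OUT={}
  B4: | IN={} | OUT={}
  B5: | IN={} | OUT={}
  B6: | IN={} | OUT={}
  B7: | IN={} | OUT={f-e}
  B8: | IN={f-e} | OUT={f-e}

Merge at B2: IN[B2] = OUT[B1] = {b*c, f-f}

Answer: {b*c, f-f}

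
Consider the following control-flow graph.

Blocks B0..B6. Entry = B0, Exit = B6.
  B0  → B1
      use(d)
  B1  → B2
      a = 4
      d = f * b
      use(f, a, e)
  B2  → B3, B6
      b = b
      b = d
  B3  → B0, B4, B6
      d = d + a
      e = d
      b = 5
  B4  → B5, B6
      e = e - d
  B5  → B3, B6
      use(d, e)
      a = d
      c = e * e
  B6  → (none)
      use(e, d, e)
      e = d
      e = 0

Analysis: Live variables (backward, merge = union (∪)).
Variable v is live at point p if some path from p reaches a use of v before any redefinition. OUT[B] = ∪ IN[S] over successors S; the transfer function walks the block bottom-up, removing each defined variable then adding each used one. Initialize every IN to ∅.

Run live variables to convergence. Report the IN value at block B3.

Answer: {a, d, f}

Trace:
Fixpoint table:
  B0:   IN={b, d, e, f}   OUT={b, e, f}
  B1:   IN={b, e, f}   OUT={a, b, d, e, f}
  B2:   IN={a, b, d, e, f}   OUT={a, d, e, f}
  B3:   IN={a, d, f}   OUT={b, d, e, f}
  B4:   IN={d, e, f}   OUT={d, e, f}
  B5:   IN={d, e, f}   OUT={a, d, e, f}
  B6:   IN={d, e}   OUT={}

Merge at B3: OUT[B3] = IN[B0] ⊔ IN[B4] ⊔ IN[B6] = {b, d, e, f}
Applying B3's transfer function to that OUT value gives IN[B3] (row B3 above).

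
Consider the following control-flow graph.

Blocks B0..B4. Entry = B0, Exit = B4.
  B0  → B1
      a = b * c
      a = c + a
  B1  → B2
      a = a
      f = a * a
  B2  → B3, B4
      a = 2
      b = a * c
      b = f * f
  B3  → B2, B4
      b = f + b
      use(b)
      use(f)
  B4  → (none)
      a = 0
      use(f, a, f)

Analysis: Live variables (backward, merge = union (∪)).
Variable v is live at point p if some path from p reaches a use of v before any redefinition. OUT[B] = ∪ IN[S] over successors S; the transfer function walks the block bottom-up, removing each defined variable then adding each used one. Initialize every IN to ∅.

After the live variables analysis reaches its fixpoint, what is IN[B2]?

Answer: {c, f}

Derivation:
Converged values:
  B0:   IN={b, c}   OUT={a, c}
  B1:   IN={a, c}   OUT={c, f}
  B2:   IN={c, f}   OUT={b, c, f}
  B3:   IN={b, c, f}   OUT={c, f}
  B4:   IN={f}   OUT={}

Merge at B2: OUT[B2] = IN[B3] ⊔ IN[B4] = {b, c, f}
Applying B2's transfer function to that OUT value gives IN[B2] (row B2 above).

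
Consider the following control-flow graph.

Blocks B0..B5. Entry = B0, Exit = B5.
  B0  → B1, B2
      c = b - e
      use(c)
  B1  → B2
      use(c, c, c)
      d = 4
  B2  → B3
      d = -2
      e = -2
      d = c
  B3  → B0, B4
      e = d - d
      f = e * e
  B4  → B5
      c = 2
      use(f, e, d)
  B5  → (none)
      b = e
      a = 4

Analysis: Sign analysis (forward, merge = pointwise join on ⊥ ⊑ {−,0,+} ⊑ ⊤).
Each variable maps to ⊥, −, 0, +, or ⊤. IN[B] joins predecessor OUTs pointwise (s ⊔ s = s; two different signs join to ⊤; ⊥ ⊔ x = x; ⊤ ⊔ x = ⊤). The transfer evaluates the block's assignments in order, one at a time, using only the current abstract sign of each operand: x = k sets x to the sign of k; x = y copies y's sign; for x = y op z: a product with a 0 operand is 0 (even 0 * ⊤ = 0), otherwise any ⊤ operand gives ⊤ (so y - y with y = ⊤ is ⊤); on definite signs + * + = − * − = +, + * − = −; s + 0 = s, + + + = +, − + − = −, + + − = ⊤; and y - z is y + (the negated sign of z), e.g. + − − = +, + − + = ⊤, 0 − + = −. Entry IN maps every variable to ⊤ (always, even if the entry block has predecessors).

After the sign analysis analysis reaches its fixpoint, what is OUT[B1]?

Answer: {a: ⊤, b: ⊤, c: ⊤, d: +, e: ⊤, f: ⊤}

Working:
Fixpoint table:
  B0: | IN=(all ⊤) | OUT=(all ⊤)
  B1: | IN=(all ⊤) | OUT={d:+; rest ⊤}
  B2: | IN=(all ⊤) | OUT={e:-; rest ⊤}
  B3: | IN={e:-; rest ⊤} | OUT=(all ⊤)
  B4: | IN=(all ⊤) | OUT={c:+; rest ⊤}
  B5: | IN={c:+; rest ⊤} | OUT={a:+, c:+; rest ⊤}

Merge at B1: IN[B1] = OUT[B0] = {a: ⊤, b: ⊤, c: ⊤, d: ⊤, e: ⊤, f: ⊤}
Applying B1's transfer function to that IN value gives OUT[B1] (row B1 above).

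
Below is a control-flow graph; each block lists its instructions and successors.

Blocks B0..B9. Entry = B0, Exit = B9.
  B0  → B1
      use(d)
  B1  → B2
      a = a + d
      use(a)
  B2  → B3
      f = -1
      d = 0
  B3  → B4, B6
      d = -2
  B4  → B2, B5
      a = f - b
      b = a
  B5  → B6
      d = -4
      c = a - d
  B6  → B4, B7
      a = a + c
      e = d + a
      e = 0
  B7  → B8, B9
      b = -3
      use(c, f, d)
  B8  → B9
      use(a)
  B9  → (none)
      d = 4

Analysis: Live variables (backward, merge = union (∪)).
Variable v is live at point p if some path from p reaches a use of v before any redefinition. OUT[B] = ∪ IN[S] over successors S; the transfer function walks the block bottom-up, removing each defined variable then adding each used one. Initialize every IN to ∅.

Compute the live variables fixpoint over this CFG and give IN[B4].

Per-block solution:
  B0:  IN={a, b, c, d}  OUT={a, b, c, d}
  B1:  IN={a, b, c, d}  OUT={a, b, c}
  B2:  IN={a, b, c}  OUT={a, b, c, f}
  B3:  IN={a, b, c, f}  OUT={a, b, c, d, f}
  B4:  IN={b, c, f}  OUT={a, b, c, f}
  B5:  IN={a, b, f}  OUT={a, b, c, d, f}
  B6:  IN={a, b, c, d, f}  OUT={a, b, c, d, f}
  B7:  IN={a, c, d, f}  OUT={a}
  B8:  IN={a}  OUT={}
  B9:  IN={}  OUT={}

Merge at B4: OUT[B4] = IN[B2] ⊔ IN[B5] = {a, b, c, f}
Applying B4's transfer function to that OUT value gives IN[B4] (row B4 above).

Answer: {b, c, f}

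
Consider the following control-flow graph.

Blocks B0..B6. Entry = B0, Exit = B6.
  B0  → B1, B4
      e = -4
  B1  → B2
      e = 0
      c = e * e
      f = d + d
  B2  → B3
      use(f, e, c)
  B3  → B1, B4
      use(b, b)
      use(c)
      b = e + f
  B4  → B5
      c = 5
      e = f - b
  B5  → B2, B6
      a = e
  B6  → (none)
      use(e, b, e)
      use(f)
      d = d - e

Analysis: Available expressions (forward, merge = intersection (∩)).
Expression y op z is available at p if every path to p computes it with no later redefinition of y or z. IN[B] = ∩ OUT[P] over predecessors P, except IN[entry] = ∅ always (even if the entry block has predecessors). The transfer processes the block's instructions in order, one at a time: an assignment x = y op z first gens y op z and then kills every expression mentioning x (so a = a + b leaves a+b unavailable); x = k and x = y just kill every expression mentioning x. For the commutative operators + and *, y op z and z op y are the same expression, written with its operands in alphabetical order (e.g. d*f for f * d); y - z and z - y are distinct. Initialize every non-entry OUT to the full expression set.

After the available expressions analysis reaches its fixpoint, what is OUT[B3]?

Answer: {e+f}

Trace:
Converged values:
  B0:  IN={}  OUT={}
  B1:  IN={}  OUT={d+d, e*e}
  B2:  IN={}  OUT={}
  B3:  IN={}  OUT={e+f}
  B4:  IN={}  OUT={f-b}
  B5:  IN={f-b}  OUT={f-b}
  B6:  IN={f-b}  OUT={f-b}

Merge at B3: IN[B3] = OUT[B2] = {}
Applying B3's transfer function to that IN value gives OUT[B3] (row B3 above).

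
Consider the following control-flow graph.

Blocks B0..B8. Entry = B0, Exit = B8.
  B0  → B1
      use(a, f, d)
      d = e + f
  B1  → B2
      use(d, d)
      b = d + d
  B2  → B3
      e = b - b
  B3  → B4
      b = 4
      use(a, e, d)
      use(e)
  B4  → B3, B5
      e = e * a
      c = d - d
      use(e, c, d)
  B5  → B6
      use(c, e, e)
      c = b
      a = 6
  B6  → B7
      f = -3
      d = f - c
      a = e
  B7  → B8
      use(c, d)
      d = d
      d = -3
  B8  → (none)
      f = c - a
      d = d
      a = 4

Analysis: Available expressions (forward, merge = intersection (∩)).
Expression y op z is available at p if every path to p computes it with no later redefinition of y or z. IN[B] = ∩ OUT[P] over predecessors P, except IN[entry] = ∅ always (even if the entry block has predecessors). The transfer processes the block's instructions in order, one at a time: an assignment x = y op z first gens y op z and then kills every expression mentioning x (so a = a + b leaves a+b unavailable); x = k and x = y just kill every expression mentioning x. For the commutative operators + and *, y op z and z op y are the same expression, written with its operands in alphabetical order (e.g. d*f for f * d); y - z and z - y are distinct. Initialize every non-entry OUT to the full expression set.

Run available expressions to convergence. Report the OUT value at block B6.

Per-block solution:
  B0: | IN={} | OUT={e+f}
  B1: | IN={e+f} | OUT={d+d, e+f}
  B2: | IN={d+d, e+f} | OUT={b-b, d+d}
  B3: | IN={d+d} | OUT={d+d}
  B4: | IN={d+d} | OUT={d+d, d-d}
  B5: | IN={d+d, d-d} | OUT={d+d, d-d}
  B6: | IN={d+d, d-d} | OUT={f-c}
  B7: | IN={f-c} | OUT={f-c}
  B8: | IN={f-c} | OUT={}

Merge at B6: IN[B6] = OUT[B5] = {d+d, d-d}
Applying B6's transfer function to that IN value gives OUT[B6] (row B6 above).

Answer: {f-c}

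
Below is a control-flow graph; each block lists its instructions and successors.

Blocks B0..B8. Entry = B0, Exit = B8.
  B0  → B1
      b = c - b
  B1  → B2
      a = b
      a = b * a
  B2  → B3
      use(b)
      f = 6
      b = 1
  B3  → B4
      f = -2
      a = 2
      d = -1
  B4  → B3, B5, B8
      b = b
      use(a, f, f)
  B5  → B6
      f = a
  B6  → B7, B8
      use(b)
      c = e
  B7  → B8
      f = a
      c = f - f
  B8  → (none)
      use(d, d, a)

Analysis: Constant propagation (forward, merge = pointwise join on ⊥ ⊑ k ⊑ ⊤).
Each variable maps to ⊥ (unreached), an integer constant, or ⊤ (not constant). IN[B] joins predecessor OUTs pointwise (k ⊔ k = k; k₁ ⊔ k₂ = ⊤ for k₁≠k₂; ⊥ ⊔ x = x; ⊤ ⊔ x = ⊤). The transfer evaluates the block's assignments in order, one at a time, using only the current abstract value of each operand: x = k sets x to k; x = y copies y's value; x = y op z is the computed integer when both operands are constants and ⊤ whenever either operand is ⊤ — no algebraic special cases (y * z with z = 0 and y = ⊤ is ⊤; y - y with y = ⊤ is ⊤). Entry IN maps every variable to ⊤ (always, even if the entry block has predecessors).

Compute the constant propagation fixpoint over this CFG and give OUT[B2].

Fixpoint table:
  B0: | IN=(all ⊤) | OUT=(all ⊤)
  B1: | IN=(all ⊤) | OUT=(all ⊤)
  B2: | IN=(all ⊤) | OUT={b:1, f:6; rest ⊤}
  B3: | IN={b:1; rest ⊤} | OUT={a:2, b:1, d:-1, f:-2; rest ⊤}
  B4: | IN={a:2, b:1, d:-1, f:-2; rest ⊤} | OUT={a:2, b:1, d:-1, f:-2; rest ⊤}
  B5: | IN={a:2, b:1, d:-1, f:-2; rest ⊤} | OUT={a:2, b:1, d:-1, f:2; rest ⊤}
  B6: | IN={a:2, b:1, d:-1, f:2; rest ⊤} | OUT={a:2, b:1, d:-1, f:2; rest ⊤}
  B7: | IN={a:2, b:1, d:-1, f:2; rest ⊤} | OUT={a:2, b:1, c:0, d:-1, f:2; rest ⊤}
  B8: | IN={a:2, b:1, d:-1; rest ⊤} | OUT={a:2, b:1, d:-1; rest ⊤}

Merge at B2: IN[B2] = OUT[B1] = {a: ⊤, b: ⊤, c: ⊤, d: ⊤, e: ⊤, f: ⊤}
Applying B2's transfer function to that IN value gives OUT[B2] (row B2 above).

Answer: {a: ⊤, b: 1, c: ⊤, d: ⊤, e: ⊤, f: 6}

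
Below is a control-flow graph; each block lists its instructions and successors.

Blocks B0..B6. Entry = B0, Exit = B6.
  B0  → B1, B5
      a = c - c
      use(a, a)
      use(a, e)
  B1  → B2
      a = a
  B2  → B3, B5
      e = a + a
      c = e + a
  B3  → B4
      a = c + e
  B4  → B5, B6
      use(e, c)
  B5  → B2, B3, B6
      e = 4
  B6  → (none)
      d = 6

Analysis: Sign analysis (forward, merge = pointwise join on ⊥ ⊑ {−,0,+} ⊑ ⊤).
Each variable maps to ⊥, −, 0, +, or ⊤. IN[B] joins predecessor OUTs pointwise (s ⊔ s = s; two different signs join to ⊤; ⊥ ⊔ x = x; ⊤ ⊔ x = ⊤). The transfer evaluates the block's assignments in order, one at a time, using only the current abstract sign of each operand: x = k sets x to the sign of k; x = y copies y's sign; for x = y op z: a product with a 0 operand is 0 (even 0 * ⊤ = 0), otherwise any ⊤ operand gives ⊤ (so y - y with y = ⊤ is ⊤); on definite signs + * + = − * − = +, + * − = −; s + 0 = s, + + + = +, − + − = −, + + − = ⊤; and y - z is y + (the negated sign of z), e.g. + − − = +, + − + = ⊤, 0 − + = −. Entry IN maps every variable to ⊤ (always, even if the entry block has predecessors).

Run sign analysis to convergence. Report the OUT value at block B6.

Answer: {a: ⊤, b: ⊤, c: ⊤, d: +, e: ⊤, f: ⊤}

Derivation:
Per-block solution:
  B0:  IN=(all ⊤)  OUT=(all ⊤)
  B1:  IN=(all ⊤)  OUT=(all ⊤)
  B2:  IN=(all ⊤)  OUT=(all ⊤)
  B3:  IN=(all ⊤)  OUT=(all ⊤)
  B4:  IN=(all ⊤)  OUT=(all ⊤)
  B5:  IN=(all ⊤)  OUT={e:+; rest ⊤}
  B6:  IN=(all ⊤)  OUT={d:+; rest ⊤}

Merge at B6: IN[B6] = OUT[B4] ⊔ OUT[B5] = {a: ⊤, b: ⊤, c: ⊤, d: ⊤, e: ⊤, f: ⊤}
Applying B6's transfer function to that IN value gives OUT[B6] (row B6 above).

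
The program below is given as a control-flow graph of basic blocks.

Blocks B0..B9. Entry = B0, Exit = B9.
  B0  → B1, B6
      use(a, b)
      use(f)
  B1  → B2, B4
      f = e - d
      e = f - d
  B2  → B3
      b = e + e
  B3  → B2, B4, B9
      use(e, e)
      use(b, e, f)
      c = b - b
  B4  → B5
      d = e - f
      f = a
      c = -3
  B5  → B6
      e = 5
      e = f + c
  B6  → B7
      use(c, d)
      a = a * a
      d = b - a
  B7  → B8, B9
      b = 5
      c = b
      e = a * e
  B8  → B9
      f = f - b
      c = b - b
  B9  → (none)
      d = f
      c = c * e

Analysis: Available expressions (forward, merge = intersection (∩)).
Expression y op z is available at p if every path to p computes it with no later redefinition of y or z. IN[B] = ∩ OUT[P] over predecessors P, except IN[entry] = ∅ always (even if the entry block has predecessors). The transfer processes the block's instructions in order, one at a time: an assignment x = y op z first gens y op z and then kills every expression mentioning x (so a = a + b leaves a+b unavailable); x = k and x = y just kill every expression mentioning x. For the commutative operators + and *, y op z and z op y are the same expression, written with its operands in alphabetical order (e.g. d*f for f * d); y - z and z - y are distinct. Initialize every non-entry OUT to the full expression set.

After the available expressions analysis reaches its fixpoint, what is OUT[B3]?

Answer: {b-b, e+e, f-d}

Derivation:
Converged values:
  B0: | IN={} | OUT={}
  B1: | IN={} | OUT={f-d}
  B2: | IN={f-d} | OUT={e+e, f-d}
  B3: | IN={e+e, f-d} | OUT={b-b, e+e, f-d}
  B4: | IN={f-d} | OUT={}
  B5: | IN={} | OUT={c+f}
  B6: | IN={} | OUT={b-a}
  B7: | IN={b-a} | OUT={}
  B8: | IN={} | OUT={b-b}
  B9: | IN={} | OUT={}

Merge at B3: IN[B3] = OUT[B2] = {e+e, f-d}
Applying B3's transfer function to that IN value gives OUT[B3] (row B3 above).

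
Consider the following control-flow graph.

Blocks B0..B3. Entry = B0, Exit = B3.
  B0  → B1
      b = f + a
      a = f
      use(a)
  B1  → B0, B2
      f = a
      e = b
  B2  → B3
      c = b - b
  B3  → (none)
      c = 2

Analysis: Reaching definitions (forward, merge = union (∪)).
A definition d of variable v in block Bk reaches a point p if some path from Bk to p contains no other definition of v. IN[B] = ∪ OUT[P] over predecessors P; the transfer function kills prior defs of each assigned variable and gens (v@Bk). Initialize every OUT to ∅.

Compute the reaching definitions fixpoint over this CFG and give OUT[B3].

Answer: {a@B0, b@B0, c@B3, e@B1, f@B1}

Trace:
Per-block solution:
  B0:   IN={a@B0, b@B0, e@B1, f@B1}   OUT={a@B0, b@B0, e@B1, f@B1}
  B1:   IN={a@B0, b@B0, e@B1, f@B1}   OUT={a@B0, b@B0, e@B1, f@B1}
  B2:   IN={a@B0, b@B0, e@B1, f@B1}   OUT={a@B0, b@B0, c@B2, e@B1, f@B1}
  B3:   IN={a@B0, b@B0, c@B2, e@B1, f@B1}   OUT={a@B0, b@B0, c@B3, e@B1, f@B1}

Merge at B3: IN[B3] = OUT[B2] = {a@B0, b@B0, c@B2, e@B1, f@B1}
Applying B3's transfer function to that IN value gives OUT[B3] (row B3 above).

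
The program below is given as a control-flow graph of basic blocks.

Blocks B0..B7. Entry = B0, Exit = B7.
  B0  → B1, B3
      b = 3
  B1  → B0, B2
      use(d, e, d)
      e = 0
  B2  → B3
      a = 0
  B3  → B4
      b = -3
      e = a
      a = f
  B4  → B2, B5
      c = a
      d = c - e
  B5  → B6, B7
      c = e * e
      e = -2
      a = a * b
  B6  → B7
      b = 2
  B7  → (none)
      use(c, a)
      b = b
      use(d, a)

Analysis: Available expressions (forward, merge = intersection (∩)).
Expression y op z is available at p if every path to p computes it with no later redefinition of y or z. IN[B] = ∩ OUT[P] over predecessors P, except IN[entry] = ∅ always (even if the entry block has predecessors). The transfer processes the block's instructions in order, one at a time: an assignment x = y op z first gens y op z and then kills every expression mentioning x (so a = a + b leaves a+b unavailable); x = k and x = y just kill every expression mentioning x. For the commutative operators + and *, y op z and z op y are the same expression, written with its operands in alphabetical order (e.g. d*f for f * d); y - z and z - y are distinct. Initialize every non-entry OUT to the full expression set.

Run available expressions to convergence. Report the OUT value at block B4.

Converged values:
  B0:   IN={}   OUT={}
  B1:   IN={}   OUT={}
  B2:   IN={}   OUT={}
  B3:   IN={}   OUT={}
  B4:   IN={}   OUT={c-e}
  B5:   IN={c-e}   OUT={}
  B6:   IN={}   OUT={}
  B7:   IN={}   OUT={}

Merge at B4: IN[B4] = OUT[B3] = {}
Applying B4's transfer function to that IN value gives OUT[B4] (row B4 above).

Answer: {c-e}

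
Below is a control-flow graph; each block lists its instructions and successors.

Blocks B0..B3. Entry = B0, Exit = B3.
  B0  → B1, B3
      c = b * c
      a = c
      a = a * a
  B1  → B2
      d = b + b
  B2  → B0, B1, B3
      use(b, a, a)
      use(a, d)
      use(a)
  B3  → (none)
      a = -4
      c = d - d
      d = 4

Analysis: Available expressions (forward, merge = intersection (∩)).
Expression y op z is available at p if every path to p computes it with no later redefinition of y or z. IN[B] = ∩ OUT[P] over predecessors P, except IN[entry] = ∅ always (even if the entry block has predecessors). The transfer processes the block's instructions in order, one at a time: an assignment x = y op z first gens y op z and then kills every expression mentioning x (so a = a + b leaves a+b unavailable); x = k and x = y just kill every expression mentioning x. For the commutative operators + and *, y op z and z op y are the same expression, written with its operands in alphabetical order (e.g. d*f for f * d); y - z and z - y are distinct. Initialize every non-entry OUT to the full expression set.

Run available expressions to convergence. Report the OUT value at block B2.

Per-block solution:
  B0: | IN={} | OUT={}
  B1: | IN={} | OUT={b+b}
  B2: | IN={b+b} | OUT={b+b}
  B3: | IN={} | OUT={}

Merge at B2: IN[B2] = OUT[B1] = {b+b}
Applying B2's transfer function to that IN value gives OUT[B2] (row B2 above).

Answer: {b+b}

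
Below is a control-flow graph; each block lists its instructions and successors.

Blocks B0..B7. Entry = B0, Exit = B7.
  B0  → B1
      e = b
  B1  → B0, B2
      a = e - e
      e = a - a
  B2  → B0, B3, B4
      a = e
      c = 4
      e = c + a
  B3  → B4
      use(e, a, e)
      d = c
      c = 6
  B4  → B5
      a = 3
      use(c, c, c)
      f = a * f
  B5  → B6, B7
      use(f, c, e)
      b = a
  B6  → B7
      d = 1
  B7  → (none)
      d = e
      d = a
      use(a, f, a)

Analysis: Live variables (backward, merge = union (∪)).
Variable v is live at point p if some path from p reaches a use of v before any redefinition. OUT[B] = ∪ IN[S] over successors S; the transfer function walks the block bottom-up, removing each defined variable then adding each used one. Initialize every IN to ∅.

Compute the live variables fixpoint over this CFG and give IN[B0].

Answer: {b, f}

Working:
Fixpoint table:
  B0:  IN={b, f}  OUT={b, e, f}
  B1:  IN={b, e, f}  OUT={b, e, f}
  B2:  IN={b, e, f}  OUT={a, b, c, e, f}
  B3:  IN={a, c, e, f}  OUT={c, e, f}
  B4:  IN={c, e, f}  OUT={a, c, e, f}
  B5:  IN={a, c, e, f}  OUT={a, e, f}
  B6:  IN={a, e, f}  OUT={a, e, f}
  B7:  IN={a, e, f}  OUT={}

Merge at B0: OUT[B0] = IN[B1] = {b, e, f}
Applying B0's transfer function to that OUT value gives IN[B0] (row B0 above).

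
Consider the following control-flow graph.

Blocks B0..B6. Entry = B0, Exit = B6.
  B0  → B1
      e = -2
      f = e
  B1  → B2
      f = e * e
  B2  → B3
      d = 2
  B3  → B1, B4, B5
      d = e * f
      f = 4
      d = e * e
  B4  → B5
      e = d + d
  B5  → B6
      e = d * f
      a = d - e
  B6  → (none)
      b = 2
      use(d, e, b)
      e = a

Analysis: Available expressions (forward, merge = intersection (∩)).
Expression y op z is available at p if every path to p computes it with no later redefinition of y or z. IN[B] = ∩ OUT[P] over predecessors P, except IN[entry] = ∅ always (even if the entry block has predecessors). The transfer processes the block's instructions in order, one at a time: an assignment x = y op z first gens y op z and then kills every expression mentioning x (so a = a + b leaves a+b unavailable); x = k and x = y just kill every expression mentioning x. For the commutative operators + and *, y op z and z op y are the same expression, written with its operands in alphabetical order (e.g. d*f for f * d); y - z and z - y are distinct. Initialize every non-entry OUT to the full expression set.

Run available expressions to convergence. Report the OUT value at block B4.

Answer: {d+d}

Trace:
Per-block solution:
  B0: | IN={} | OUT={}
  B1: | IN={} | OUT={e*e}
  B2: | IN={e*e} | OUT={e*e}
  B3: | IN={e*e} | OUT={e*e}
  B4: | IN={e*e} | OUT={d+d}
  B5: | IN={} | OUT={d*f, d-e}
  B6: | IN={d*f, d-e} | OUT={d*f}

Merge at B4: IN[B4] = OUT[B3] = {e*e}
Applying B4's transfer function to that IN value gives OUT[B4] (row B4 above).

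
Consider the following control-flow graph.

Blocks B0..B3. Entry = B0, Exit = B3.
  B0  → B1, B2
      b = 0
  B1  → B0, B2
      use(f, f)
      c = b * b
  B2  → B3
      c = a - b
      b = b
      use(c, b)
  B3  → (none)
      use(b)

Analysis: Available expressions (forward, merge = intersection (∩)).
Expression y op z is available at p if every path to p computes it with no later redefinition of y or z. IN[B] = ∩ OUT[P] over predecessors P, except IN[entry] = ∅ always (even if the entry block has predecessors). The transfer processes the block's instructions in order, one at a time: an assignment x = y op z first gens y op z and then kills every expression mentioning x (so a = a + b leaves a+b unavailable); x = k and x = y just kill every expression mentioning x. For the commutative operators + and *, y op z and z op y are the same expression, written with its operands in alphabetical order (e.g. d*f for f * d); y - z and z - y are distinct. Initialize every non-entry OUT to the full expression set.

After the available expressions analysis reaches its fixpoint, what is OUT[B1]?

Per-block solution:
  B0: | IN={} | OUT={}
  B1: | IN={} | OUT={b*b}
  B2: | IN={} | OUT={}
  B3: | IN={} | OUT={}

Merge at B1: IN[B1] = OUT[B0] = {}
Applying B1's transfer function to that IN value gives OUT[B1] (row B1 above).

Answer: {b*b}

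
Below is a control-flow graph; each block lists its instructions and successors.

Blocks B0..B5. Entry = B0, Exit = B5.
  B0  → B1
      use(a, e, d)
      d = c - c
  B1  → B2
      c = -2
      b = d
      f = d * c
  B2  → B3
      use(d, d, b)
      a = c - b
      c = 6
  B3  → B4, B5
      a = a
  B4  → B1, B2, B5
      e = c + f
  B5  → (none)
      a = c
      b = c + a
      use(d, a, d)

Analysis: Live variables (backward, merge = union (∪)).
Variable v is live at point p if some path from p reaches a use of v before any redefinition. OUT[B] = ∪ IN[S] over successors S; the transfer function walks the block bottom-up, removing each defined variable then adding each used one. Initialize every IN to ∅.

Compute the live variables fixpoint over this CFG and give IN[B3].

Answer: {a, b, c, d, f}

Working:
Per-block solution:
  B0: | IN={a, c, d, e} | OUT={d}
  B1: | IN={d} | OUT={b, c, d, f}
  B2: | IN={b, c, d, f} | OUT={a, b, c, d, f}
  B3: | IN={a, b, c, d, f} | OUT={b, c, d, f}
  B4: | IN={b, c, d, f} | OUT={b, c, d, f}
  B5: | IN={c, d} | OUT={}

Merge at B3: OUT[B3] = IN[B4] ⊔ IN[B5] = {b, c, d, f}
Applying B3's transfer function to that OUT value gives IN[B3] (row B3 above).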